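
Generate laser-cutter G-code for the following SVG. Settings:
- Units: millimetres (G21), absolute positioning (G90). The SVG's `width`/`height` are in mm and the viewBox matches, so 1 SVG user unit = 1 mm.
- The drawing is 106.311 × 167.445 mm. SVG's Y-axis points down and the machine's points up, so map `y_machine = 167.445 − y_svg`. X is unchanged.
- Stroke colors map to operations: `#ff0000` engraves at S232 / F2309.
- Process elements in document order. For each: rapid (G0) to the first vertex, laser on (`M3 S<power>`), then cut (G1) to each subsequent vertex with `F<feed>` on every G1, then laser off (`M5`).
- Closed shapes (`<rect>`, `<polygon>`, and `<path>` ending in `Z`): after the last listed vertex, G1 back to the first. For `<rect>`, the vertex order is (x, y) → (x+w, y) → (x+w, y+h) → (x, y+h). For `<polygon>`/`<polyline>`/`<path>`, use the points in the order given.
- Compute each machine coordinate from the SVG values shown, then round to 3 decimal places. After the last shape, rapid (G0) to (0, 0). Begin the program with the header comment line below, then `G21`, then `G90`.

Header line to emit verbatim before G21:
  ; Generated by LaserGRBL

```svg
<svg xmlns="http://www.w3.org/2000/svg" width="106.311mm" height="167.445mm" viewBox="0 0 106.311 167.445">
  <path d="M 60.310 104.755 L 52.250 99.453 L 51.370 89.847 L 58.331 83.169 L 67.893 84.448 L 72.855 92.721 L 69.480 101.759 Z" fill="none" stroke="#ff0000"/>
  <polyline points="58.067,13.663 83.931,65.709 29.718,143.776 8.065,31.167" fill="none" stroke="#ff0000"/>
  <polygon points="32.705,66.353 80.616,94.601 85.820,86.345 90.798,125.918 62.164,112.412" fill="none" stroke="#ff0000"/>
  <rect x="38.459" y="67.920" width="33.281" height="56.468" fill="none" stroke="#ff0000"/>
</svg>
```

1 u = 1 mm; y_m = 167.445 − y.

[1] `<path>` regular polygon, #ff0000→engrave S232 F2309: (60.310,62.690) → (52.250,67.992) → (51.370,77.598) → (58.331,84.276) → (67.893,82.997) → (72.855,74.724) → (69.480,65.686) → (60.310,62.690) (closed)

[2] `<polyline>` open polyline, #ff0000→engrave S232 F2309: (58.067,153.782) → (83.931,101.736) → (29.718,23.669) → (8.065,136.278)

[3] `<polygon>` closed polygon, #ff0000→engrave S232 F2309: (32.705,101.092) → (80.616,72.844) → (85.820,81.100) → (90.798,41.527) → (62.164,55.033) → (32.705,101.092) (closed)

[4] `<rect>` rectangle, #ff0000→engrave S232 F2309: (38.459,99.525) → (71.740,99.525) → (71.740,43.057) → (38.459,43.057) → (38.459,99.525) (closed)

; Generated by LaserGRBL
G21
G90
G0 X60.310 Y62.690
M3 S232
G1 X52.250 Y67.992 F2309
G1 X51.370 Y77.598 F2309
G1 X58.331 Y84.276 F2309
G1 X67.893 Y82.997 F2309
G1 X72.855 Y74.724 F2309
G1 X69.480 Y65.686 F2309
G1 X60.310 Y62.690 F2309
M5
G0 X58.067 Y153.782
M3 S232
G1 X83.931 Y101.736 F2309
G1 X29.718 Y23.669 F2309
G1 X8.065 Y136.278 F2309
M5
G0 X32.705 Y101.092
M3 S232
G1 X80.616 Y72.844 F2309
G1 X85.820 Y81.100 F2309
G1 X90.798 Y41.527 F2309
G1 X62.164 Y55.033 F2309
G1 X32.705 Y101.092 F2309
M5
G0 X38.459 Y99.525
M3 S232
G1 X71.740 Y99.525 F2309
G1 X71.740 Y43.057 F2309
G1 X38.459 Y43.057 F2309
G1 X38.459 Y99.525 F2309
M5
G0 X0.000 Y0.000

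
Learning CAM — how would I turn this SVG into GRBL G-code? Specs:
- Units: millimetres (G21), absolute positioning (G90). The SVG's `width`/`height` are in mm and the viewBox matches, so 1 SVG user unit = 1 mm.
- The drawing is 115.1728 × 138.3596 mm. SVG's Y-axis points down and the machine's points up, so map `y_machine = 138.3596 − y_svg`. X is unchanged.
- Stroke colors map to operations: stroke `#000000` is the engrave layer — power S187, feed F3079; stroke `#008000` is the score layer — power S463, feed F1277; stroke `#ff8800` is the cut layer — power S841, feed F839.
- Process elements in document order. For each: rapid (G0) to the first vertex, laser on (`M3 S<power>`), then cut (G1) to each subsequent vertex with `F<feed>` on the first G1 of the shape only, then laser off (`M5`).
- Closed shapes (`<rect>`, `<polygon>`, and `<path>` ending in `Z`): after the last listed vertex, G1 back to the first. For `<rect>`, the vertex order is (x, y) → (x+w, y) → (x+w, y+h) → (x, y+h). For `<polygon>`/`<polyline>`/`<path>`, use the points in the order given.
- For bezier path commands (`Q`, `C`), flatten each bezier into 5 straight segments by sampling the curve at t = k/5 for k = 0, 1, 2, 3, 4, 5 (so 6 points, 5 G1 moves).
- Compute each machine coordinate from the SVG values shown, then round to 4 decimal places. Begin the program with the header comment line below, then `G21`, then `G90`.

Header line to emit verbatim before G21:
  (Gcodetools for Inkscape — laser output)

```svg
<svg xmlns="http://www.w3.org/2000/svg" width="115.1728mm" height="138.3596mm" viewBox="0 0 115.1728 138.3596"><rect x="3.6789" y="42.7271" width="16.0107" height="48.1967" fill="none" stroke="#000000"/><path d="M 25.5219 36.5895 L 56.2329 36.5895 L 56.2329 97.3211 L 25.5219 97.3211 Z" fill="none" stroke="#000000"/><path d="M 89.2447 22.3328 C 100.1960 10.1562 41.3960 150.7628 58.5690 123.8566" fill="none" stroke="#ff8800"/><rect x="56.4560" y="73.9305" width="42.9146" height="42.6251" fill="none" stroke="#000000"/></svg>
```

(Gcodetools for Inkscape — laser output)
G21
G90
G0 X3.6789 Y95.6325
M3 S187
G1 X19.6896 Y95.6325 F3079
G1 X19.6896 Y47.4358
G1 X3.6789 Y47.4358
G1 X3.6789 Y95.6325
M5
G0 X25.5219 Y101.7701
M3 S187
G1 X56.2329 Y101.7701 F3079
G1 X56.2329 Y41.0385
G1 X25.5219 Y41.0385
G1 X25.5219 Y101.7701
M5
G0 X89.2447 Y116.0268
M3 S841
G1 X88.6111 Y107.5611 F839
G1 X78.2320 Y77.8017
G1 X65.1021 Y42.1228
G1 X56.2162 Y15.8984
G1 X58.5690 Y14.5030
M5
G0 X56.4560 Y64.4291
M3 S187
G1 X99.3706 Y64.4291 F3079
G1 X99.3706 Y21.8040
G1 X56.4560 Y21.8040
G1 X56.4560 Y64.4291
M5

viewBox `0 0 115.1728 138.3596` with mm width/height → 1 unit = 1 mm. Flip: y_m = 138.3596 − y_svg.

**Shape 1** — `<rect>` rectangle, stroke `#000000` → engrave (S187, F3079). Machine vertices: (3.6789,95.6325) → (19.6896,95.6325) → (19.6896,47.4358) → (3.6789,47.4358) → (3.6789,95.6325). Closed: final G1 returns to the first vertex.

**Shape 2** — `<path>` rectangle, stroke `#000000` → engrave (S187, F3079). Machine vertices: (25.5219,101.7701) → (56.2329,101.7701) → (56.2329,41.0385) → (25.5219,41.0385) → (25.5219,101.7701). Closed: final G1 returns to the first vertex.

**Shape 3** — `<path>` cubic bezier, stroke `#ff8800` → cut (S841, F839). Control points (SVG): P0=(89.2447,22.3328), P1=(100.1960,10.1562), P2=(41.3960,150.7628), P3=(58.5690,123.8566); sampled at t=k/5. Machine vertices: (89.2447,116.0268) → (88.6111,107.5611) → (78.2320,77.8017) → (65.1021,42.1228) → (56.2162,15.8984) → (58.5690,14.5030). Open path.

**Shape 4** — `<rect>` rectangle, stroke `#000000` → engrave (S187, F3079). Machine vertices: (56.4560,64.4291) → (99.3706,64.4291) → (99.3706,21.8040) → (56.4560,21.8040) → (56.4560,64.4291). Closed: final G1 returns to the first vertex.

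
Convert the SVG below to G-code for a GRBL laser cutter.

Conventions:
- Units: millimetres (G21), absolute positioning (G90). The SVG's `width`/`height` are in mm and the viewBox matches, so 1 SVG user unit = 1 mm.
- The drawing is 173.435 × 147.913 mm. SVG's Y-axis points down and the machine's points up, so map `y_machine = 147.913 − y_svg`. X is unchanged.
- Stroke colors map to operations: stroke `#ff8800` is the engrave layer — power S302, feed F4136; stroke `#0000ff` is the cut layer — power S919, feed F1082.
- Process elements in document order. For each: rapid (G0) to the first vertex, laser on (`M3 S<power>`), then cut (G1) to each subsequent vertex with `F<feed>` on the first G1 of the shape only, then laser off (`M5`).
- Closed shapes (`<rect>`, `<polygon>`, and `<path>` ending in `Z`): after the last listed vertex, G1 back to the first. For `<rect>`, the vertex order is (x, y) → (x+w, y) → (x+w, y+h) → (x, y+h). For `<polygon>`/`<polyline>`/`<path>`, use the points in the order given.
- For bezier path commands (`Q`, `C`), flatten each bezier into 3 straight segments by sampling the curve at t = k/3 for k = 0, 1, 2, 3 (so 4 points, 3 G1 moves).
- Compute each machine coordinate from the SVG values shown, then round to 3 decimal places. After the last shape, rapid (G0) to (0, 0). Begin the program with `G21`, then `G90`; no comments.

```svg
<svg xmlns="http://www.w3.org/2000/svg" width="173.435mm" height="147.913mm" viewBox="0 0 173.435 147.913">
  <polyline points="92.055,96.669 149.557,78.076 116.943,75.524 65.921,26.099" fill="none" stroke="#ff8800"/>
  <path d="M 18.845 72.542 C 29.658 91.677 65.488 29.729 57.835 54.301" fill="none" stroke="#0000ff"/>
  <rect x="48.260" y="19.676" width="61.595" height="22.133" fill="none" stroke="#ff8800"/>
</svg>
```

G21
G90
G0 X92.055 Y51.244
M3 S302
G1 X149.557 Y69.837 F4136
G1 X116.943 Y72.389
G1 X65.921 Y121.814
M5
G0 X18.845 Y75.371
M3 S919
G1 X35.460 Y77.056 F1082
G1 X53.531 Y95.552
G1 X57.835 Y93.612
M5
G0 X48.260 Y128.237
M3 S302
G1 X109.855 Y128.237 F4136
G1 X109.855 Y106.104
G1 X48.260 Y106.104
G1 X48.260 Y128.237
M5
G0 X0.000 Y0.000

1 u = 1 mm; y_m = 147.913 − y.

[1] `<polyline>` open polyline, #ff8800→engrave S302 F4136: (92.055,51.244) → (149.557,69.837) → (116.943,72.389) → (65.921,121.814)

[2] `<path>` cubic bezier, #0000ff→cut S919 F1082: (18.845,75.371) → (35.460,77.056) → (53.531,95.552) → (57.835,93.612)

[3] `<rect>` rectangle, #ff8800→engrave S302 F4136: (48.260,128.237) → (109.855,128.237) → (109.855,106.104) → (48.260,106.104) → (48.260,128.237) (closed)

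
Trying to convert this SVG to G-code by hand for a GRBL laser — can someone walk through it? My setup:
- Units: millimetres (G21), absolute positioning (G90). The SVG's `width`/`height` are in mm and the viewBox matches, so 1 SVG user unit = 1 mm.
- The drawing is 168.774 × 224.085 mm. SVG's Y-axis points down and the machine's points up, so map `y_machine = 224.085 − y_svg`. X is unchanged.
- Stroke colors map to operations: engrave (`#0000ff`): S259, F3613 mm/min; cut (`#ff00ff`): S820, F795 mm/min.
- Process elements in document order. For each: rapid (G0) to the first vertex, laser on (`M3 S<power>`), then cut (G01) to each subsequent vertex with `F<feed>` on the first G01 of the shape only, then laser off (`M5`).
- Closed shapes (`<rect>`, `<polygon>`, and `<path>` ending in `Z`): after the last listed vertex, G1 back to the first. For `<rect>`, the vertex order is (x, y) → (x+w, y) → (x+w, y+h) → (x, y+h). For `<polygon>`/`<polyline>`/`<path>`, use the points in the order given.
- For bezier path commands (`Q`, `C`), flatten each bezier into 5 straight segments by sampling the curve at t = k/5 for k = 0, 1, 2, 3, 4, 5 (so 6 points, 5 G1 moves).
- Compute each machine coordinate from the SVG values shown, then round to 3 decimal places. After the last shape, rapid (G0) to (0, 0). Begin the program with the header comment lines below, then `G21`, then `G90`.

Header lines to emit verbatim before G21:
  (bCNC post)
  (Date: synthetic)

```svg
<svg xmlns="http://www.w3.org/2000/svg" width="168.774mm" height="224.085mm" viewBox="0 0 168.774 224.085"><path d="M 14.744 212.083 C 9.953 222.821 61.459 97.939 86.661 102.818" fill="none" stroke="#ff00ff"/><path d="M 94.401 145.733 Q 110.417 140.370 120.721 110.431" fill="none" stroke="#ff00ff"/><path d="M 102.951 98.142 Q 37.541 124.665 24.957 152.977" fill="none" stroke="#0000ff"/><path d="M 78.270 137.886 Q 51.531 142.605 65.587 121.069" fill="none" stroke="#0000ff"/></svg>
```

1 u = 1 mm; y_m = 224.085 − y.

[1] `<path>` cubic bezier, #ff00ff→cut S820 F795: (14.744,12.002) → (17.964,19.711) → (30.731,47.230) → (49.079,81.821) → (69.044,110.746) → (86.661,121.267)

[2] `<path>` quadratic bezier, #ff00ff→cut S820 F795: (94.401,78.352) → (100.579,81.480) → (106.300,86.575) → (111.564,93.635) → (116.371,102.661) → (120.721,113.654)

[3] `<path>` quadratic bezier, #0000ff→engrave S259 F3613: (102.951,125.943) → (78.900,115.262) → (59.075,104.438) → (43.476,93.471) → (32.104,82.361) → (24.957,71.108)

[4] `<path>` quadratic bezier, #0000ff→engrave S259 F3613: (78.270,86.199) → (69.206,85.362) → (63.406,86.625) → (60.869,89.988) → (61.596,95.452) → (65.587,103.016)

(bCNC post)
(Date: synthetic)
G21
G90
G0 X14.744 Y12.002
M3 S820
G01 X17.964 Y19.711 F795
G01 X30.731 Y47.230
G01 X49.079 Y81.821
G01 X69.044 Y110.746
G01 X86.661 Y121.267
M5
G0 X94.401 Y78.352
M3 S820
G01 X100.579 Y81.480 F795
G01 X106.300 Y86.575
G01 X111.564 Y93.635
G01 X116.371 Y102.661
G01 X120.721 Y113.654
M5
G0 X102.951 Y125.943
M3 S259
G01 X78.900 Y115.262 F3613
G01 X59.075 Y104.438
G01 X43.476 Y93.471
G01 X32.104 Y82.361
G01 X24.957 Y71.108
M5
G0 X78.270 Y86.199
M3 S259
G01 X69.206 Y85.362 F3613
G01 X63.406 Y86.625
G01 X60.869 Y89.988
G01 X61.596 Y95.452
G01 X65.587 Y103.016
M5
G0 X0.000 Y0.000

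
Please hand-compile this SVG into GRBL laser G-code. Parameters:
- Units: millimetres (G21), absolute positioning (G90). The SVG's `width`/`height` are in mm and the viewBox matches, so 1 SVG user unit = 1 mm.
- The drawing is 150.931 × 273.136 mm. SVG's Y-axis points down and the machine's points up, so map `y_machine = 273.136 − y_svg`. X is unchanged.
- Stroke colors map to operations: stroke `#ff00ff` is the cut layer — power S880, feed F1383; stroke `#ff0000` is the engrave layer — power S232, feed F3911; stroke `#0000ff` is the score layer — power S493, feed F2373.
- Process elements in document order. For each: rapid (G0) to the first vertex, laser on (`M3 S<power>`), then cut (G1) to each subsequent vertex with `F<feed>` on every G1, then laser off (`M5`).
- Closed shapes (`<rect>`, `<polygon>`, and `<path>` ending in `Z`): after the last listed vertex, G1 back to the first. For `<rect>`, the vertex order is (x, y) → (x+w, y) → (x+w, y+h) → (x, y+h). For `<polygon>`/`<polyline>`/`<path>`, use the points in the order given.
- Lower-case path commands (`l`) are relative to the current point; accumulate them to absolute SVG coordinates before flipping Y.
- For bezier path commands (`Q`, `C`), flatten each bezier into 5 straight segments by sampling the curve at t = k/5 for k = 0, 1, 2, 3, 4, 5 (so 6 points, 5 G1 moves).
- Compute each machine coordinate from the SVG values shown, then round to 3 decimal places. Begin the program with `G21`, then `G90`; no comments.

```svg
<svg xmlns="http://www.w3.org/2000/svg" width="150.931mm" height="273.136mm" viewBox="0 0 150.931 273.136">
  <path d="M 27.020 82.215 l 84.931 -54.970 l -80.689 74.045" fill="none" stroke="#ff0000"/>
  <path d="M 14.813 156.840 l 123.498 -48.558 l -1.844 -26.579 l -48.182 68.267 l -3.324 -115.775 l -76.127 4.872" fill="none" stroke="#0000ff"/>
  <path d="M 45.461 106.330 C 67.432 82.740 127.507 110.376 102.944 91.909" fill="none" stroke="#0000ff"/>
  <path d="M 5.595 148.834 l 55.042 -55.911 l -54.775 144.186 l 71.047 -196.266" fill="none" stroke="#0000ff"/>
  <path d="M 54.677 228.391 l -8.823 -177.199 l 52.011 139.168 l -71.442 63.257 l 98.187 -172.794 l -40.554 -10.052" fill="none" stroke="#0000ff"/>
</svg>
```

G21
G90
G0 X27.020 Y190.921
M3 S232
G1 X111.951 Y245.891 F3911
G1 X31.262 Y171.846 F3911
M5
G0 X14.813 Y116.296
M3 S493
G1 X138.311 Y164.854 F2373
G1 X136.467 Y191.433 F2373
G1 X88.285 Y123.166 F2373
G1 X84.961 Y238.941 F2373
G1 X8.834 Y234.069 F2373
M5
G0 X45.461 Y166.806
M3 S493
G1 X62.234 Y175.592 F2373
G1 X82.261 Y176.755 F2373
G1 X99.649 Y174.967 F2373
G1 X108.507 Y174.901 F2373
G1 X102.944 Y181.227 F2373
M5
G0 X5.595 Y124.302
M3 S493
G1 X60.637 Y180.213 F2373
G1 X5.862 Y36.027 F2373
G1 X76.909 Y232.293 F2373
M5
G0 X54.677 Y44.745
M3 S493
G1 X45.854 Y221.944 F2373
G1 X97.865 Y82.776 F2373
G1 X26.423 Y19.519 F2373
G1 X124.610 Y192.313 F2373
G1 X84.056 Y202.365 F2373
M5

1 u = 1 mm; y_m = 273.136 − y.

[1] `<path>` open polyline, #ff0000→engrave S232 F3911: (27.020,190.921) → (111.951,245.891) → (31.262,171.846)

[2] `<path>` open polyline, #0000ff→score S493 F2373: (14.813,116.296) → (138.311,164.854) → (136.467,191.433) → (88.285,123.166) → (84.961,238.941) → (8.834,234.069)

[3] `<path>` cubic bezier, #0000ff→score S493 F2373: (45.461,166.806) → (62.234,175.592) → (82.261,176.755) → (99.649,174.967) → (108.507,174.901) → (102.944,181.227)

[4] `<path>` open polyline, #0000ff→score S493 F2373: (5.595,124.302) → (60.637,180.213) → (5.862,36.027) → (76.909,232.293)

[5] `<path>` open polyline, #0000ff→score S493 F2373: (54.677,44.745) → (45.854,221.944) → (97.865,82.776) → (26.423,19.519) → (124.610,192.313) → (84.056,202.365)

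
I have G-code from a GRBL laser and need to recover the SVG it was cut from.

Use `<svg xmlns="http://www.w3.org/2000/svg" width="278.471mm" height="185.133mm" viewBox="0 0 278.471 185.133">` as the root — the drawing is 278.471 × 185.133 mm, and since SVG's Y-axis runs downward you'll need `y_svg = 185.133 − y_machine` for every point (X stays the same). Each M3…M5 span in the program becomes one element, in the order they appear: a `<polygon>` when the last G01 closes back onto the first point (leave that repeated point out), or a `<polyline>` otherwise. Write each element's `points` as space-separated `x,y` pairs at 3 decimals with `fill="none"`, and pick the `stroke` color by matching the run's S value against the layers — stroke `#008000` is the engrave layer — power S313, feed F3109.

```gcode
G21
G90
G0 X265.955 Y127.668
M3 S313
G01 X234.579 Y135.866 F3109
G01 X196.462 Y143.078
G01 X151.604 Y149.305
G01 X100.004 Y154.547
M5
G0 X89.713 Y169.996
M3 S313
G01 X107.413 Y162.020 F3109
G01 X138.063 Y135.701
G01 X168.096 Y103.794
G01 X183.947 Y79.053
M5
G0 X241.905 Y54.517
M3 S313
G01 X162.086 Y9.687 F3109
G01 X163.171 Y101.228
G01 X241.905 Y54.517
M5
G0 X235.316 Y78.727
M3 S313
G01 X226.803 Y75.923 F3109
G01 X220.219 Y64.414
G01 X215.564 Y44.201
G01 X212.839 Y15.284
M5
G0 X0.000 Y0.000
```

y_svg = 185.133 − y_m. Every run uses S313, so all elements get stroke `#008000` (engrave).

[1] open run; points: 265.955,57.465 234.579,49.267 196.462,42.055 151.604,35.828 100.004,30.586

[2] open run; points: 89.713,15.137 107.413,23.113 138.063,49.432 168.096,81.339 183.947,106.080

[3] closed run; points: 241.905,130.616 162.086,175.446 163.171,83.905

[4] open run; points: 235.316,106.406 226.803,109.210 220.219,120.719 215.564,140.932 212.839,169.849

<svg xmlns="http://www.w3.org/2000/svg" width="278.471mm" height="185.133mm" viewBox="0 0 278.471 185.133">
  <polyline points="265.955,57.465 234.579,49.267 196.462,42.055 151.604,35.828 100.004,30.586" fill="none" stroke="#008000"/>
  <polyline points="89.713,15.137 107.413,23.113 138.063,49.432 168.096,81.339 183.947,106.080" fill="none" stroke="#008000"/>
  <polygon points="241.905,130.616 162.086,175.446 163.171,83.905" fill="none" stroke="#008000"/>
  <polyline points="235.316,106.406 226.803,109.210 220.219,120.719 215.564,140.932 212.839,169.849" fill="none" stroke="#008000"/>
</svg>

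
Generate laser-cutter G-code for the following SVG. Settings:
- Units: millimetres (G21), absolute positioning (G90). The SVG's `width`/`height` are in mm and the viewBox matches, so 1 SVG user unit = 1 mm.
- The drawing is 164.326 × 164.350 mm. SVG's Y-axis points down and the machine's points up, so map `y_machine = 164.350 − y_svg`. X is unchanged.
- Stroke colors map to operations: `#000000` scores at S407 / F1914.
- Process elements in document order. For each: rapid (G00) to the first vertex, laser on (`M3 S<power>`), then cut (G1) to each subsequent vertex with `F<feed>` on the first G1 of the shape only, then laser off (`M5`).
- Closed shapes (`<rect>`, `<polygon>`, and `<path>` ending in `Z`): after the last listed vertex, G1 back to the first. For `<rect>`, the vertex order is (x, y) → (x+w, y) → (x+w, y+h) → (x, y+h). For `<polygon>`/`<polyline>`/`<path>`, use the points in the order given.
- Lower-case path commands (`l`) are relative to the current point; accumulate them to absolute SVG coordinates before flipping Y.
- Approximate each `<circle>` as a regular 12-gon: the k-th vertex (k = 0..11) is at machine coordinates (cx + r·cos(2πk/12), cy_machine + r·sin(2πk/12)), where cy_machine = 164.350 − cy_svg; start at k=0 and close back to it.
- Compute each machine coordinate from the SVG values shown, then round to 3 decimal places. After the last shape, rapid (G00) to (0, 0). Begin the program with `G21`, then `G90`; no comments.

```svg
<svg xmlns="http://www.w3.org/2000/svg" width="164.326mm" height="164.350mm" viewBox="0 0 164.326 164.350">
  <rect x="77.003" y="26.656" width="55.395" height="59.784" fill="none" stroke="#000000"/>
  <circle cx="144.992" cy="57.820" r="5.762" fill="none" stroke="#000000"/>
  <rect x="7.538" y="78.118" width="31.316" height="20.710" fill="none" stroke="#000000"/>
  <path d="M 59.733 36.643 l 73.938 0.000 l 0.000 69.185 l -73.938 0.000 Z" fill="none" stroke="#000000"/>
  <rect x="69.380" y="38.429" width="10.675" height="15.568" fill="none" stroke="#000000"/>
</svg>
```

G21
G90
G00 X77.003 Y137.694
M3 S407
G1 X132.398 Y137.694 F1914
G1 X132.398 Y77.910
G1 X77.003 Y77.910
G1 X77.003 Y137.694
M5
G00 X150.754 Y106.530
M3 S407
G1 X149.982 Y109.411 F1914
G1 X147.873 Y111.520
G1 X144.992 Y112.292
G1 X142.111 Y111.520
G1 X140.002 Y109.411
G1 X139.230 Y106.530
G1 X140.002 Y103.649
G1 X142.111 Y101.540
G1 X144.992 Y100.768
G1 X147.873 Y101.540
G1 X149.982 Y103.649
G1 X150.754 Y106.530
M5
G00 X7.538 Y86.232
M3 S407
G1 X38.854 Y86.232 F1914
G1 X38.854 Y65.522
G1 X7.538 Y65.522
G1 X7.538 Y86.232
M5
G00 X59.733 Y127.707
M3 S407
G1 X133.671 Y127.707 F1914
G1 X133.671 Y58.522
G1 X59.733 Y58.522
G1 X59.733 Y127.707
M5
G00 X69.380 Y125.921
M3 S407
G1 X80.055 Y125.921 F1914
G1 X80.055 Y110.353
G1 X69.380 Y110.353
G1 X69.380 Y125.921
M5
G00 X0.000 Y0.000

Since the viewBox matches the mm dimensions, user units are millimetres directly. The only transform is the Y-flip y_m = 164.350 − y_svg.

Shape 1 is a rectangle drawn with `<rect>`. Its stroke #000000 means score at S407, F1914. After flipping Y the toolpath is (77.003,137.694) → (132.398,137.694) → (132.398,77.910) → (77.003,77.910) → (77.003,137.694), returning to the start.

Shape 2 is a circle drawn with `<circle>`. Its stroke #000000 means score at S407, F1914. After flipping Y the toolpath is (150.754,106.530) → (149.982,109.411) → (147.873,111.520) → (144.992,112.292) → (142.111,111.520) → (140.002,109.411) → (139.230,106.530) → (140.002,103.649) → (142.111,101.540) → (144.992,100.768) → (147.873,101.540) → (149.982,103.649) → (150.754,106.530), returning to the start.

Shape 3 is a rectangle drawn with `<rect>`. Its stroke #000000 means score at S407, F1914. After flipping Y the toolpath is (7.538,86.232) → (38.854,86.232) → (38.854,65.522) → (7.538,65.522) → (7.538,86.232), returning to the start.

Shape 4 is a rectangle drawn with `<path>`. Its stroke #000000 means score at S407, F1914. After flipping Y the toolpath is (59.733,127.707) → (133.671,127.707) → (133.671,58.522) → (59.733,58.522) → (59.733,127.707), returning to the start.

Shape 5 is a rectangle drawn with `<rect>`. Its stroke #000000 means score at S407, F1914. After flipping Y the toolpath is (69.380,125.921) → (80.055,125.921) → (80.055,110.353) → (69.380,110.353) → (69.380,125.921), returning to the start.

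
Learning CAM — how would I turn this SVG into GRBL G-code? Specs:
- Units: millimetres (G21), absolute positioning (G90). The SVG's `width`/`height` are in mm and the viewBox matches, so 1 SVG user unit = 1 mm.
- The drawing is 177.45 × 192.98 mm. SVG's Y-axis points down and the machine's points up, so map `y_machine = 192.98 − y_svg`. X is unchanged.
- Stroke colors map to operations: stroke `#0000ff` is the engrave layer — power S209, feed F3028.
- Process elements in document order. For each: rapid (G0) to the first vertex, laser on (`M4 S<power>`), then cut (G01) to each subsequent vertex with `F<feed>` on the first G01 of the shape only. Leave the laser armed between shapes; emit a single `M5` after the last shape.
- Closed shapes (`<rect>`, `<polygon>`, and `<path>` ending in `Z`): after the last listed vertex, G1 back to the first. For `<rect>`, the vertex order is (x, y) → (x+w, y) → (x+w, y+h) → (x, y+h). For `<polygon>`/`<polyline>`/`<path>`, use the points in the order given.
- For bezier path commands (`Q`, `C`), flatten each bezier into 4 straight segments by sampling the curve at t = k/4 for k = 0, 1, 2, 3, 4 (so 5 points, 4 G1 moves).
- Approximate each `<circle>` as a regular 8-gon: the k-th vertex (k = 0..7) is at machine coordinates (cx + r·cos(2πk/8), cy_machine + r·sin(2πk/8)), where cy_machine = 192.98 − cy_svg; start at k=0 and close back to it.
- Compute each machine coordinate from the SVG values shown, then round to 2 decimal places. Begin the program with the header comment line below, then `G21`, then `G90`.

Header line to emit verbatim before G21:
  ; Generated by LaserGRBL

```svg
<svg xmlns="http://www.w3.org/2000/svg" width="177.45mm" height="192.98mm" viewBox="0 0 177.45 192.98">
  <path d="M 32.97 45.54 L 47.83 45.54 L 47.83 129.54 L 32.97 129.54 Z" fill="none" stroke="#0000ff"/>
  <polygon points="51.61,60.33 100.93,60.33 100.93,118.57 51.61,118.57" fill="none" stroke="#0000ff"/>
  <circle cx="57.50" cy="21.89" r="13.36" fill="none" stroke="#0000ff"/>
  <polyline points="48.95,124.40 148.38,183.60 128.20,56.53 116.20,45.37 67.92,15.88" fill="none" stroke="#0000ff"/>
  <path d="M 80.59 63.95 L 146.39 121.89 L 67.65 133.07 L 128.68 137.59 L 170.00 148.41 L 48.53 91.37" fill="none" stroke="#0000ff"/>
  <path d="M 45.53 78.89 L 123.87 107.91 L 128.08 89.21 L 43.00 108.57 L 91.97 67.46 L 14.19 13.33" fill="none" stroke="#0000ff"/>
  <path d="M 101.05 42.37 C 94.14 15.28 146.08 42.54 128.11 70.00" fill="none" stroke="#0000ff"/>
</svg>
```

Since the viewBox matches the mm dimensions, user units are millimetres directly. The only transform is the Y-flip y_m = 192.98 − y_svg.

Shape 1 is a rectangle drawn with `<path>`. Its stroke #0000ff means engrave at S209, F3028. After flipping Y the toolpath is (32.97,147.44) → (47.83,147.44) → (47.83,63.44) → (32.97,63.44) → (32.97,147.44), returning to the start.

Shape 2 is a rectangle drawn with `<polygon>`. Its stroke #0000ff means engrave at S209, F3028. After flipping Y the toolpath is (51.61,132.65) → (100.93,132.65) → (100.93,74.41) → (51.61,74.41) → (51.61,132.65), returning to the start.

Shape 3 is a circle drawn with `<circle>`. Its stroke #0000ff means engrave at S209, F3028. After flipping Y the toolpath is (70.86,171.09) → (66.95,180.54) → (57.50,184.45) → (48.05,180.54) → (44.14,171.09) → (48.05,161.64) → (57.50,157.73) → (66.95,161.64) → (70.86,171.09), returning to the start.

Shape 4 is a open polyline drawn with `<polyline>`. Its stroke #0000ff means engrave at S209, F3028. After flipping Y the toolpath is (48.95,68.58) → (148.38,9.38) → (128.20,136.45) → (116.20,147.61) → (67.92,177.10).

Shape 5 is a open polyline drawn with `<path>`. Its stroke #0000ff means engrave at S209, F3028. After flipping Y the toolpath is (80.59,129.03) → (146.39,71.09) → (67.65,59.91) → (128.68,55.39) → (170.00,44.57) → (48.53,101.61).

Shape 6 is a open polyline drawn with `<path>`. Its stroke #0000ff means engrave at S209, F3028. After flipping Y the toolpath is (45.53,114.09) → (123.87,85.07) → (128.08,103.77) → (43.00,84.41) → (91.97,125.52) → (14.19,179.65).

Shape 7 is a cubic bezier drawn with `<path>`. Its stroke #0000ff means engrave at S209, F3028. After flipping Y the toolpath is (101.05,150.61) → (104.89,161.58) → (118.73,157.25) → (130.49,142.69) → (128.11,122.98).

; Generated by LaserGRBL
G21
G90
G0 X32.97 Y147.44
M4 S209
G01 X47.83 Y147.44 F3028
G01 X47.83 Y63.44
G01 X32.97 Y63.44
G01 X32.97 Y147.44
G0 X51.61 Y132.65
M4 S209
G01 X100.93 Y132.65 F3028
G01 X100.93 Y74.41
G01 X51.61 Y74.41
G01 X51.61 Y132.65
G0 X70.86 Y171.09
M4 S209
G01 X66.95 Y180.54 F3028
G01 X57.50 Y184.45
G01 X48.05 Y180.54
G01 X44.14 Y171.09
G01 X48.05 Y161.64
G01 X57.50 Y157.73
G01 X66.95 Y161.64
G01 X70.86 Y171.09
G0 X48.95 Y68.58
M4 S209
G01 X148.38 Y9.38 F3028
G01 X128.20 Y136.45
G01 X116.20 Y147.61
G01 X67.92 Y177.10
G0 X80.59 Y129.03
M4 S209
G01 X146.39 Y71.09 F3028
G01 X67.65 Y59.91
G01 X128.68 Y55.39
G01 X170.00 Y44.57
G01 X48.53 Y101.61
G0 X45.53 Y114.09
M4 S209
G01 X123.87 Y85.07 F3028
G01 X128.08 Y103.77
G01 X43.00 Y84.41
G01 X91.97 Y125.52
G01 X14.19 Y179.65
G0 X101.05 Y150.61
M4 S209
G01 X104.89 Y161.58 F3028
G01 X118.73 Y157.25
G01 X130.49 Y142.69
G01 X128.11 Y122.98
M5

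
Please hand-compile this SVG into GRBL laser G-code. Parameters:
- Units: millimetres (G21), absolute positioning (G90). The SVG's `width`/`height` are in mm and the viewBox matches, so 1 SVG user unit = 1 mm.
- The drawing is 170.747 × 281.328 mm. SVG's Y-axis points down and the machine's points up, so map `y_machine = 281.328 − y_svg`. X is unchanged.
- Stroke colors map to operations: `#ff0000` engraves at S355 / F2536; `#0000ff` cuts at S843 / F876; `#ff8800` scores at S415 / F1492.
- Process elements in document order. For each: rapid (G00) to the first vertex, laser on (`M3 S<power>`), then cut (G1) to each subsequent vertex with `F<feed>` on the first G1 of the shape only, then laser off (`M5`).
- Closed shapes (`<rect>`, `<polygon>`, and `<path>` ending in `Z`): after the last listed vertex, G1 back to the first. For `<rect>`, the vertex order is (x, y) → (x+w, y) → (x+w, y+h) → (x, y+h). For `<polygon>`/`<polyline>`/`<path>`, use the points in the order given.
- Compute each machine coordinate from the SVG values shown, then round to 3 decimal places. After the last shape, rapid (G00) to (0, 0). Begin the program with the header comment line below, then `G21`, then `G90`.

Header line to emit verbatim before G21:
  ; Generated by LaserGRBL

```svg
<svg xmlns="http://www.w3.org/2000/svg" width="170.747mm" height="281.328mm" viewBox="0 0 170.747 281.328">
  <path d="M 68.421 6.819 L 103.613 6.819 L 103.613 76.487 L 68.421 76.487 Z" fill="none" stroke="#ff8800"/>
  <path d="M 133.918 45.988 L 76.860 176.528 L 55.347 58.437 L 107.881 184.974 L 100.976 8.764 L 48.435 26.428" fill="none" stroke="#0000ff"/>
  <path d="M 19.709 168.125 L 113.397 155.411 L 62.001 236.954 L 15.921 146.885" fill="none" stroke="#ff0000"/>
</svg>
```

; Generated by LaserGRBL
G21
G90
G00 X68.421 Y274.509
M3 S415
G1 X103.613 Y274.509 F1492
G1 X103.613 Y204.841
G1 X68.421 Y204.841
G1 X68.421 Y274.509
M5
G00 X133.918 Y235.340
M3 S843
G1 X76.860 Y104.800 F876
G1 X55.347 Y222.891
G1 X107.881 Y96.354
G1 X100.976 Y272.564
G1 X48.435 Y254.900
M5
G00 X19.709 Y113.203
M3 S355
G1 X113.397 Y125.917 F2536
G1 X62.001 Y44.374
G1 X15.921 Y134.443
M5
G00 X0.000 Y0.000

1 u = 1 mm; y_m = 281.328 − y.

[1] `<path>` rectangle, #ff8800→score S415 F1492: (68.421,274.509) → (103.613,274.509) → (103.613,204.841) → (68.421,204.841) → (68.421,274.509) (closed)

[2] `<path>` open polyline, #0000ff→cut S843 F876: (133.918,235.340) → (76.860,104.800) → (55.347,222.891) → (107.881,96.354) → (100.976,272.564) → (48.435,254.900)

[3] `<path>` open polyline, #ff0000→engrave S355 F2536: (19.709,113.203) → (113.397,125.917) → (62.001,44.374) → (15.921,134.443)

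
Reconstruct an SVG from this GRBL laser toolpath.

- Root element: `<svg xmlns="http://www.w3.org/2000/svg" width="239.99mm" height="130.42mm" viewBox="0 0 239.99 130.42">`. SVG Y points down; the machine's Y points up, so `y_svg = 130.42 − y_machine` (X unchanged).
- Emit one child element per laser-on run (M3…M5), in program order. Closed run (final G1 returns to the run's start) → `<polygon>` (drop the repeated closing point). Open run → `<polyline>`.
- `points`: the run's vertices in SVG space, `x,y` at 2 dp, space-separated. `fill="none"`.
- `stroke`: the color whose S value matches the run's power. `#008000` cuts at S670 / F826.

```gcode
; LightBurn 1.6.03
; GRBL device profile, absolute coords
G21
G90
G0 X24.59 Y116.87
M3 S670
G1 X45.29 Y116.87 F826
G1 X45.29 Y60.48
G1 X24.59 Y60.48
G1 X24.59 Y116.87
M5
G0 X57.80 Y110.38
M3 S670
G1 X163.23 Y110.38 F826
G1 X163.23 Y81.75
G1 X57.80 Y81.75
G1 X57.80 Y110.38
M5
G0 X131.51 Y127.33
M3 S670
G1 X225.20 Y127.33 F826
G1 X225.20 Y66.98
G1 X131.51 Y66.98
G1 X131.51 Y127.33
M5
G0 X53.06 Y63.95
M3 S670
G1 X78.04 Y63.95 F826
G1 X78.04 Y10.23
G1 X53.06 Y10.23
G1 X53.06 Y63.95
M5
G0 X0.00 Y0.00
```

Machine Y-up, SVG Y-down with viewBox height 130.42, so y_svg = 130.42 − y_machine; X carries over. Every run uses S670, so all elements get stroke `#008000` (cut).

Run 1: The run returns to its start, so emit a `<polygon>` with points (Y-flipped): 24.59,13.55 45.29,13.55 45.29,69.94 24.59,69.94.

Run 2: The run returns to its start, so emit a `<polygon>` with points (Y-flipped): 57.80,20.04 163.23,20.04 163.23,48.67 57.80,48.67.

Run 3: The run returns to its start, so emit a `<polygon>` with points (Y-flipped): 131.51,3.09 225.20,3.09 225.20,63.44 131.51,63.44.

Run 4: The run returns to its start, so emit a `<polygon>` with points (Y-flipped): 53.06,66.47 78.04,66.47 78.04,120.19 53.06,120.19.

<svg xmlns="http://www.w3.org/2000/svg" width="239.99mm" height="130.42mm" viewBox="0 0 239.99 130.42">
  <polygon points="24.59,13.55 45.29,13.55 45.29,69.94 24.59,69.94" fill="none" stroke="#008000"/>
  <polygon points="57.80,20.04 163.23,20.04 163.23,48.67 57.80,48.67" fill="none" stroke="#008000"/>
  <polygon points="131.51,3.09 225.20,3.09 225.20,63.44 131.51,63.44" fill="none" stroke="#008000"/>
  <polygon points="53.06,66.47 78.04,66.47 78.04,120.19 53.06,120.19" fill="none" stroke="#008000"/>
</svg>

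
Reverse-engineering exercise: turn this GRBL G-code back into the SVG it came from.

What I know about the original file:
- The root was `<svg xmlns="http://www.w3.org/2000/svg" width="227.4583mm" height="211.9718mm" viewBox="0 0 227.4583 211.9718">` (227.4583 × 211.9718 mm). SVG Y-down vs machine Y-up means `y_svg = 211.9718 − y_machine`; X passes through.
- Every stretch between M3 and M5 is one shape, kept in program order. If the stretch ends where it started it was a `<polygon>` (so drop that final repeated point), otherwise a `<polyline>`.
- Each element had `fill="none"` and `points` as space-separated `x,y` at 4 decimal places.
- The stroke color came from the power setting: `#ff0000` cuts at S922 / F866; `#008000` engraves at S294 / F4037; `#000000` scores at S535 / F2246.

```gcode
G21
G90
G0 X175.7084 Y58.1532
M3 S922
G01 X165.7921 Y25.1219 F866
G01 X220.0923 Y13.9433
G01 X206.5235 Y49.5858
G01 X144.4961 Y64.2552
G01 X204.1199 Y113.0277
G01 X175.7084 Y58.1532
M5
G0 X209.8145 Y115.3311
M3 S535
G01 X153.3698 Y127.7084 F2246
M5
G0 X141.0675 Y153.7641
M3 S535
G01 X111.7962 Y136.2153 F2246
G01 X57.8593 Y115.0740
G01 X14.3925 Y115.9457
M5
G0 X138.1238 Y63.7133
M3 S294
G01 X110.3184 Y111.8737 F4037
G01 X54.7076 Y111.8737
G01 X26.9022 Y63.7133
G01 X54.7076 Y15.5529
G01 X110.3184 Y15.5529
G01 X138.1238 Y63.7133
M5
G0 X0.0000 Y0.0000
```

<svg xmlns="http://www.w3.org/2000/svg" width="227.4583mm" height="211.9718mm" viewBox="0 0 227.4583 211.9718">
  <polygon points="175.7084,153.8186 165.7921,186.8499 220.0923,198.0285 206.5235,162.3860 144.4961,147.7166 204.1199,98.9441" fill="none" stroke="#ff0000"/>
  <polyline points="209.8145,96.6407 153.3698,84.2634" fill="none" stroke="#000000"/>
  <polyline points="141.0675,58.2077 111.7962,75.7565 57.8593,96.8978 14.3925,96.0261" fill="none" stroke="#000000"/>
  <polygon points="138.1238,148.2585 110.3184,100.0981 54.7076,100.0981 26.9022,148.2585 54.7076,196.4189 110.3184,196.4189" fill="none" stroke="#008000"/>
</svg>

Machine Y-up, SVG Y-down with viewBox height 211.9718, so y_svg = 211.9718 − y_machine; X carries over.

Run 1: the run's S922 means `#ff0000` (cut). The run returns to its start, so emit a `<polygon>` with points (Y-flipped): 175.7084,153.8186 165.7921,186.8499 220.0923,198.0285 206.5235,162.3860 144.4961,147.7166 204.1199,98.9441.

Run 2: the run's S535 means `#000000` (score). The run is open, so emit a `<polyline>` with points (Y-flipped): 209.8145,96.6407 153.3698,84.2634.

Run 3: S535 ⇒ score layer `#000000`. The run is open, so emit a `<polyline>` with points (Y-flipped): 141.0675,58.2077 111.7962,75.7565 57.8593,96.8978 14.3925,96.0261.

Run 4: power S294 maps to stroke `#008000` (engrave). The run returns to its start, so emit a `<polygon>` with points (Y-flipped): 138.1238,148.2585 110.3184,100.0981 54.7076,100.0981 26.9022,148.2585 54.7076,196.4189 110.3184,196.4189.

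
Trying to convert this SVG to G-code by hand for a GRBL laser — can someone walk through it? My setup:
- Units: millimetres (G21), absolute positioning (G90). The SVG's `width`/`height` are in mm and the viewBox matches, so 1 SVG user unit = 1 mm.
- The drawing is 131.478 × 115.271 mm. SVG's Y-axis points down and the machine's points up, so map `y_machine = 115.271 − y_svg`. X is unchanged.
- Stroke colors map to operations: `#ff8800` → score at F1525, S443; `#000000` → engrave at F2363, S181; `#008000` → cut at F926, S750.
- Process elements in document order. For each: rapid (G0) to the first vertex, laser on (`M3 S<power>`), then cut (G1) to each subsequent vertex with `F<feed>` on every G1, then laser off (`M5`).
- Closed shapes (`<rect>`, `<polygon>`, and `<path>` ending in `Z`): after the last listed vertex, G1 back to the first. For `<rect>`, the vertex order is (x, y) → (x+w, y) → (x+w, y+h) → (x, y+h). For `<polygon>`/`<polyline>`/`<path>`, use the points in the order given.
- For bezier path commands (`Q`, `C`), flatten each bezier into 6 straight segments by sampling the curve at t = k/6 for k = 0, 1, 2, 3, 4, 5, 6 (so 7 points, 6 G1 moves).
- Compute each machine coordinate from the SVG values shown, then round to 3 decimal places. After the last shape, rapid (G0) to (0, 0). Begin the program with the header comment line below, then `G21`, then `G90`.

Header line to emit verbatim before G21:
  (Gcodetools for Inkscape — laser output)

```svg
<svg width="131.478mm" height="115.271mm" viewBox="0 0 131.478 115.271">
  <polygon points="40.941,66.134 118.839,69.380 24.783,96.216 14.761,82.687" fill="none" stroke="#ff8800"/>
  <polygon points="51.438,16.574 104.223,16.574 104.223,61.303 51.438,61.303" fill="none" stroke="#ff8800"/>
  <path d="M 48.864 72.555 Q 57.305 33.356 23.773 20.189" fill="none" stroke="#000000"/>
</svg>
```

(Gcodetools for Inkscape — laser output)
G21
G90
G0 X40.941 Y49.137
M3 S443
G1 X118.839 Y45.891 F1525
G1 X24.783 Y19.055 F1525
G1 X14.761 Y32.584 F1525
G1 X40.941 Y49.137 F1525
M5
G0 X51.438 Y98.697
M3 S443
G1 X104.223 Y98.697 F1525
G1 X104.223 Y53.968 F1525
G1 X51.438 Y53.968 F1525
G1 X51.438 Y98.697 F1525
M5
G0 X48.864 Y42.716
M3 S181
G1 X50.512 Y55.059 F2363
G1 X49.828 Y65.956 F2363
G1 X46.812 Y75.407 F2363
G1 X41.464 Y83.412 F2363
G1 X33.784 Y89.970 F2363
G1 X23.773 Y95.082 F2363
M5
G0 X0.000 Y0.000

Since the viewBox matches the mm dimensions, user units are millimetres directly. The only transform is the Y-flip y_m = 115.271 − y_svg.

Shape 1 is a closed polygon drawn with `<polygon>`. Its stroke #ff8800 means score at S443, F1525. After flipping Y the toolpath is (40.941,49.137) → (118.839,45.891) → (24.783,19.055) → (14.761,32.584) → (40.941,49.137), returning to the start.

Shape 2 is a rectangle drawn with `<polygon>`. Its stroke #ff8800 means score at S443, F1525. After flipping Y the toolpath is (51.438,98.697) → (104.223,98.697) → (104.223,53.968) → (51.438,53.968) → (51.438,98.697), returning to the start.

Shape 3 is a quadratic bezier drawn with `<path>`. Its stroke #000000 means engrave at S181, F2363. After flipping Y the toolpath is (48.864,42.716) → (50.512,55.059) → (49.828,65.956) → (46.812,75.407) → (41.464,83.412) → (33.784,89.970) → (23.773,95.082).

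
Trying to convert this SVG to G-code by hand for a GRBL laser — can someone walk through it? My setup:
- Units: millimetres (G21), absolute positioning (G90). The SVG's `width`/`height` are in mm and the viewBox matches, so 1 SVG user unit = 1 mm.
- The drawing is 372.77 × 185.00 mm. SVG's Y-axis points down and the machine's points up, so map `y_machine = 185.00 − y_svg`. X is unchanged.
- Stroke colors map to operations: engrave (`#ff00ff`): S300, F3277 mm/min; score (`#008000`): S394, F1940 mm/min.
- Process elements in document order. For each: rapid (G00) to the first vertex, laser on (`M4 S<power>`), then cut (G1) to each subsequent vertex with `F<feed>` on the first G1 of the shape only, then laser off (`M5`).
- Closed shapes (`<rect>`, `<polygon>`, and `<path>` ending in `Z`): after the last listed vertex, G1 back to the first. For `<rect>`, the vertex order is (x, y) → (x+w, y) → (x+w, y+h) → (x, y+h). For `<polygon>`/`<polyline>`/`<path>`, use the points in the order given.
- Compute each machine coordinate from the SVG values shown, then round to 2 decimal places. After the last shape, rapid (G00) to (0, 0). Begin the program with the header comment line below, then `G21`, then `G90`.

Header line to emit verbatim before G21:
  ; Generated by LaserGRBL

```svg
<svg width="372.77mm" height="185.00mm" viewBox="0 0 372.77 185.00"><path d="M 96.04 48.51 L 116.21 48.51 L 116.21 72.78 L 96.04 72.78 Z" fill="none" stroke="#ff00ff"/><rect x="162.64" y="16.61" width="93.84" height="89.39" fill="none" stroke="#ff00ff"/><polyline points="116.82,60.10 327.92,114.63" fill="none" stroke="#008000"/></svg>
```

1 u = 1 mm; y_m = 185.00 − y.

[1] `<path>` rectangle, #ff00ff→engrave S300 F3277: (96.04,136.49) → (116.21,136.49) → (116.21,112.22) → (96.04,112.22) → (96.04,136.49) (closed)

[2] `<rect>` rectangle, #ff00ff→engrave S300 F3277: (162.64,168.39) → (256.48,168.39) → (256.48,79.00) → (162.64,79.00) → (162.64,168.39) (closed)

[3] `<polyline>` line segment, #008000→score S394 F1940: (116.82,124.90) → (327.92,70.37)

; Generated by LaserGRBL
G21
G90
G00 X96.04 Y136.49
M4 S300
G1 X116.21 Y136.49 F3277
G1 X116.21 Y112.22
G1 X96.04 Y112.22
G1 X96.04 Y136.49
M5
G00 X162.64 Y168.39
M4 S300
G1 X256.48 Y168.39 F3277
G1 X256.48 Y79.00
G1 X162.64 Y79.00
G1 X162.64 Y168.39
M5
G00 X116.82 Y124.90
M4 S394
G1 X327.92 Y70.37 F1940
M5
G00 X0.00 Y0.00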